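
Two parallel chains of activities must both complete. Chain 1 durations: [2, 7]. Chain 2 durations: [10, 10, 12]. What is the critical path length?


Path A total = 2 + 7 = 9
Path B total = 10 + 10 + 12 = 32
Critical path = longest path = max(9, 32) = 32

32


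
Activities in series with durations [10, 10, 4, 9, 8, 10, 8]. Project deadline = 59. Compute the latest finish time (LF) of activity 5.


LF(activity 5) = deadline - sum of successor durations
Successors: activities 6 through 7 with durations [10, 8]
Sum of successor durations = 18
LF = 59 - 18 = 41

41


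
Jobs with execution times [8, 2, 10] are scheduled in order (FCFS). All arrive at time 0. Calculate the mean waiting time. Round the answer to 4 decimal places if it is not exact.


FCFS order (as given): [8, 2, 10]
Waiting times:
  Job 1: wait = 0
  Job 2: wait = 8
  Job 3: wait = 10
Sum of waiting times = 18
Average waiting time = 18/3 = 6.0

6.0


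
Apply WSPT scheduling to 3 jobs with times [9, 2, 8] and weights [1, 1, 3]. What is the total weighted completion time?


Compute p/w ratios and sort ascending (WSPT): [(2, 1), (8, 3), (9, 1)]
Compute weighted completion times:
  Job (p=2,w=1): C=2, w*C=1*2=2
  Job (p=8,w=3): C=10, w*C=3*10=30
  Job (p=9,w=1): C=19, w*C=1*19=19
Total weighted completion time = 51

51


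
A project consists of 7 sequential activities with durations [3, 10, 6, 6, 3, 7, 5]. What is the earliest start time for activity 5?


Activity 5 starts after activities 1 through 4 complete.
Predecessor durations: [3, 10, 6, 6]
ES = 3 + 10 + 6 + 6 = 25

25


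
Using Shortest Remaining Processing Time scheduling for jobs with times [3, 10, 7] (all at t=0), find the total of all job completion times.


Since all jobs arrive at t=0, SRPT equals SPT ordering.
SPT order: [3, 7, 10]
Completion times:
  Job 1: p=3, C=3
  Job 2: p=7, C=10
  Job 3: p=10, C=20
Total completion time = 3 + 10 + 20 = 33

33


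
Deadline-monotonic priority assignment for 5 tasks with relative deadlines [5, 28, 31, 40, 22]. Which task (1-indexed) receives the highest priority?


Sort tasks by relative deadline (ascending):
  Task 1: deadline = 5
  Task 5: deadline = 22
  Task 2: deadline = 28
  Task 3: deadline = 31
  Task 4: deadline = 40
Priority order (highest first): [1, 5, 2, 3, 4]
Highest priority task = 1

1


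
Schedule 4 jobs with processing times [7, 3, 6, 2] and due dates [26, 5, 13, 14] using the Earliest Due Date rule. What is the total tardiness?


Sort by due date (EDD order): [(3, 5), (6, 13), (2, 14), (7, 26)]
Compute completion times and tardiness:
  Job 1: p=3, d=5, C=3, tardiness=max(0,3-5)=0
  Job 2: p=6, d=13, C=9, tardiness=max(0,9-13)=0
  Job 3: p=2, d=14, C=11, tardiness=max(0,11-14)=0
  Job 4: p=7, d=26, C=18, tardiness=max(0,18-26)=0
Total tardiness = 0

0


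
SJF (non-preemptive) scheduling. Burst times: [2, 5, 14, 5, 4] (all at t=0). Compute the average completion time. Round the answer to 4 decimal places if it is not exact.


SJF order (ascending): [2, 4, 5, 5, 14]
Completion times:
  Job 1: burst=2, C=2
  Job 2: burst=4, C=6
  Job 3: burst=5, C=11
  Job 4: burst=5, C=16
  Job 5: burst=14, C=30
Average completion = 65/5 = 13.0

13.0


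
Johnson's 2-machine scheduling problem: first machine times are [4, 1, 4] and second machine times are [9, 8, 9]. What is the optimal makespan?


Apply Johnson's rule:
  Group 1 (a <= b): [(2, 1, 8), (1, 4, 9), (3, 4, 9)]
  Group 2 (a > b): []
Optimal job order: [2, 1, 3]
Schedule:
  Job 2: M1 done at 1, M2 done at 9
  Job 1: M1 done at 5, M2 done at 18
  Job 3: M1 done at 9, M2 done at 27
Makespan = 27

27


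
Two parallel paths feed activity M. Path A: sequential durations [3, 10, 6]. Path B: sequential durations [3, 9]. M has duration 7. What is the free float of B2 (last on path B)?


ES(B2) = sum of predecessors on chain B = 3
EF(B2) = ES + duration = 3 + 9 = 12
Successor of B2 is M. ES(M) = max(sum(A), sum(B)) = max(19, 12) = 19
Free float = ES(successor) - EF(current) = 19 - 12 = 7

7


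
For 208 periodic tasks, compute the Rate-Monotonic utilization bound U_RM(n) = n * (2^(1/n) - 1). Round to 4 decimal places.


Compute 2^(1/208) = 1.0033379971
Subtract 1: 1.0033379971 - 1 = 0.0033379971
Multiply by n: 208 * 0.0033379971 = 0.6943033968
Round to 4 dp: 0.6943

0.6943


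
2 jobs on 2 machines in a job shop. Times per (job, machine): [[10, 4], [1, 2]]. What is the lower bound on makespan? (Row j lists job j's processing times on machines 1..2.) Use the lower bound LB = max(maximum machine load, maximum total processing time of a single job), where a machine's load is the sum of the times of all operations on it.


Machine loads:
  Machine 1: 10 + 1 = 11
  Machine 2: 4 + 2 = 6
Max machine load = 11
Job totals:
  Job 1: 14
  Job 2: 3
Max job total = 14
Lower bound = max(11, 14) = 14

14


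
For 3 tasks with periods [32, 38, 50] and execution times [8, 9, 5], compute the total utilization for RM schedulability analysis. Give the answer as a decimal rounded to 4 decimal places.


Compute individual utilizations (exact fractions):
  Task 1: C/T = 8/32 = 1/4 (approx. 0.25)
  Task 2: C/T = 9/38 (approx. 0.2368)
  Task 3: C/T = 5/50 = 1/10 (approx. 0.1)
Total utilization U = 1/4 + 9/38 + 1/10 = 223/380
Rounded to 4 decimal places: U = 0.5868
RM (Liu & Layland) bound for 3 tasks = 0.779763; compare with U = 223/380 (approx. 0.586842)
U <= bound, so schedulable by RM sufficient condition.

0.5868


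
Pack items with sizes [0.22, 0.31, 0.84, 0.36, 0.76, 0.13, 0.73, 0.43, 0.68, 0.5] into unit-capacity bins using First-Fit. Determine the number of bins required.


Place items sequentially using First-Fit:
  Item 0.22 -> new Bin 1
  Item 0.31 -> Bin 1 (now 0.53)
  Item 0.84 -> new Bin 2
  Item 0.36 -> Bin 1 (now 0.89)
  Item 0.76 -> new Bin 3
  Item 0.13 -> Bin 2 (now 0.97)
  Item 0.73 -> new Bin 4
  Item 0.43 -> new Bin 5
  Item 0.68 -> new Bin 6
  Item 0.5 -> Bin 5 (now 0.93)
Total bins used = 6

6


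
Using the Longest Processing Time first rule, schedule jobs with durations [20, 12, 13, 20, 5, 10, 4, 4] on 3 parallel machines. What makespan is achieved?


Sort jobs in decreasing order (LPT): [20, 20, 13, 12, 10, 5, 4, 4]
Assign each job to the least loaded machine:
  Machine 1: jobs [20, 10], load = 30
  Machine 2: jobs [20, 5, 4], load = 29
  Machine 3: jobs [13, 12, 4], load = 29
Makespan = max load = 30

30


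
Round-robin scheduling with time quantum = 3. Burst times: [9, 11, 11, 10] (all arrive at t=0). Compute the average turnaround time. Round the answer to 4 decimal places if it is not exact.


Time quantum = 3
Execution trace:
  J1 runs 3 units, time = 3
  J2 runs 3 units, time = 6
  J3 runs 3 units, time = 9
  J4 runs 3 units, time = 12
  J1 runs 3 units, time = 15
  J2 runs 3 units, time = 18
  J3 runs 3 units, time = 21
  J4 runs 3 units, time = 24
  J1 runs 3 units, time = 27
  J2 runs 3 units, time = 30
  J3 runs 3 units, time = 33
  J4 runs 3 units, time = 36
  J2 runs 2 units, time = 38
  J3 runs 2 units, time = 40
  J4 runs 1 units, time = 41
Finish times: [27, 38, 40, 41]
Average turnaround = 146/4 = 36.5

36.5


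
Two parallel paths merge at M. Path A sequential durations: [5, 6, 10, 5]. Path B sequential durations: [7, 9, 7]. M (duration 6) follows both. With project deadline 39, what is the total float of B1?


Forward pass: ES(B1) = sum of predecessors on chain B = 0
EF = ES + duration = 0 + 7 = 7
Backward pass: LF(M) = deadline = 39; LS(M) = 39 - 6 = 33
LF(B1) = LS(M) - sum(successors on chain B) = 33 - 16 = 17
LS = LF - duration = 17 - 7 = 10
Total float = LS - ES = 10 - 0 = 10

10


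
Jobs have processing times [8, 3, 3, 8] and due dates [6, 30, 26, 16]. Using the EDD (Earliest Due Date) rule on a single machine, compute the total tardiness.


Sort by due date (EDD order): [(8, 6), (8, 16), (3, 26), (3, 30)]
Compute completion times and tardiness:
  Job 1: p=8, d=6, C=8, tardiness=max(0,8-6)=2
  Job 2: p=8, d=16, C=16, tardiness=max(0,16-16)=0
  Job 3: p=3, d=26, C=19, tardiness=max(0,19-26)=0
  Job 4: p=3, d=30, C=22, tardiness=max(0,22-30)=0
Total tardiness = 2

2


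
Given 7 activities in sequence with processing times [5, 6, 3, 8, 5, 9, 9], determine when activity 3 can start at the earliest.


Activity 3 starts after activities 1 through 2 complete.
Predecessor durations: [5, 6]
ES = 5 + 6 = 11

11


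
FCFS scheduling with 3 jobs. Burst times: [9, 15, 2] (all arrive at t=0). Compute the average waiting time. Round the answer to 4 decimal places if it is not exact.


FCFS order (as given): [9, 15, 2]
Waiting times:
  Job 1: wait = 0
  Job 2: wait = 9
  Job 3: wait = 24
Sum of waiting times = 33
Average waiting time = 33/3 = 11.0

11.0


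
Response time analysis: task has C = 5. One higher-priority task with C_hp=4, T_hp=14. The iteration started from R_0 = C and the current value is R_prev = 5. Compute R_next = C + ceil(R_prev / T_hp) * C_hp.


R_next = C + ceil(R_prev / T_hp) * C_hp
ceil(5 / 14) = ceil(0.3571) = 1
Interference = 1 * 4 = 4
R_next = 5 + 4 = 9

9


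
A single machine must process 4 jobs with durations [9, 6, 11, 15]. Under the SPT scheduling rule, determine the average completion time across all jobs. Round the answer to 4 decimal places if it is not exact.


Sort jobs by processing time (SPT order): [6, 9, 11, 15]
Compute completion times sequentially:
  Job 1: processing = 6, completes at 6
  Job 2: processing = 9, completes at 15
  Job 3: processing = 11, completes at 26
  Job 4: processing = 15, completes at 41
Sum of completion times = 88
Average completion time = 88/4 = 22.0

22.0


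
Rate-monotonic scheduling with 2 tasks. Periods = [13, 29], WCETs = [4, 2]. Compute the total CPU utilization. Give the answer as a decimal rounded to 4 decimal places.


Compute individual utilizations (exact fractions):
  Task 1: C/T = 4/13 (approx. 0.3077)
  Task 2: C/T = 2/29 (approx. 0.069)
Total utilization U = 4/13 + 2/29 = 142/377
Rounded to 4 decimal places: U = 0.3767
RM (Liu & Layland) bound for 2 tasks = 0.828427; compare with U = 142/377 (approx. 0.376658)
U <= bound, so schedulable by RM sufficient condition.

0.3767


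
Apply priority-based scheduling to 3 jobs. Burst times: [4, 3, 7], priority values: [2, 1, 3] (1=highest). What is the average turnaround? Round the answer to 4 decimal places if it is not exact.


Sort by priority (ascending = highest first):
Order: [(1, 3), (2, 4), (3, 7)]
Completion times:
  Priority 1, burst=3, C=3
  Priority 2, burst=4, C=7
  Priority 3, burst=7, C=14
Average turnaround = 24/3 = 8.0

8.0


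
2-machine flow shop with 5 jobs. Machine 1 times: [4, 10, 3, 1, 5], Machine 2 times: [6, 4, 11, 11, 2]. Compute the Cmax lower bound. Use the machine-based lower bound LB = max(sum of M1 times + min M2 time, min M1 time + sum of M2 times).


LB1 = sum(M1 times) + min(M2 times) = 23 + 2 = 25
LB2 = min(M1 times) + sum(M2 times) = 1 + 34 = 35
Lower bound = max(LB1, LB2) = max(25, 35) = 35

35


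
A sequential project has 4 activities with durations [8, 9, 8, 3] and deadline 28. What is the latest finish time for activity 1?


LF(activity 1) = deadline - sum of successor durations
Successors: activities 2 through 4 with durations [9, 8, 3]
Sum of successor durations = 20
LF = 28 - 20 = 8

8


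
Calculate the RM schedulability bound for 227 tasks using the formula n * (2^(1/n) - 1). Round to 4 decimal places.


Compute 2^(1/227) = 1.0030581785
Subtract 1: 1.0030581785 - 1 = 0.0030581785
Multiply by n: 227 * 0.0030581785 = 0.6942065195
Round to 4 dp: 0.6942

0.6942


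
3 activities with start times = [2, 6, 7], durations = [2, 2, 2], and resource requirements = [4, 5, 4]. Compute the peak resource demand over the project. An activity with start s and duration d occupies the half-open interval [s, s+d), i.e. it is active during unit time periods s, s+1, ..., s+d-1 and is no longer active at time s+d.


Each activity i is active on [start_i, start_i + duration_i).
Compute total resource usage per time slot:
  t=0: active resources = [], total = 0
  t=1: active resources = [], total = 0
  t=2: active resources = [4], total = 4
  t=3: active resources = [4], total = 4
  t=4: active resources = [], total = 0
  t=5: active resources = [], total = 0
  t=6: active resources = [5], total = 5
  t=7: active resources = [5, 4], total = 9
  t=8: active resources = [4], total = 4
Peak resource demand = 9

9


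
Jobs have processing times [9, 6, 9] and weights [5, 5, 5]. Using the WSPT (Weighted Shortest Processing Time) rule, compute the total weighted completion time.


Compute p/w ratios and sort ascending (WSPT): [(6, 5), (9, 5), (9, 5)]
Compute weighted completion times:
  Job (p=6,w=5): C=6, w*C=5*6=30
  Job (p=9,w=5): C=15, w*C=5*15=75
  Job (p=9,w=5): C=24, w*C=5*24=120
Total weighted completion time = 225

225


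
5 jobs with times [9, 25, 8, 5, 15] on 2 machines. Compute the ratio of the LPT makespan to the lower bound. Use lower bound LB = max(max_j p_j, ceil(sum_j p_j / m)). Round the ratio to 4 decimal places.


LPT order: [25, 15, 9, 8, 5]
Machine loads after assignment: [30, 32]
LPT makespan = 32
Lower bound = max(max_job, ceil(total/2)) = max(25, 31) = 31
Ratio = 32 / 31 = 1.0323

1.0323


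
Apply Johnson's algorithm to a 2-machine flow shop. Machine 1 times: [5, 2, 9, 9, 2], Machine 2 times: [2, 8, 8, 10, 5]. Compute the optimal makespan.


Apply Johnson's rule:
  Group 1 (a <= b): [(2, 2, 8), (5, 2, 5), (4, 9, 10)]
  Group 2 (a > b): [(3, 9, 8), (1, 5, 2)]
Optimal job order: [2, 5, 4, 3, 1]
Schedule:
  Job 2: M1 done at 2, M2 done at 10
  Job 5: M1 done at 4, M2 done at 15
  Job 4: M1 done at 13, M2 done at 25
  Job 3: M1 done at 22, M2 done at 33
  Job 1: M1 done at 27, M2 done at 35
Makespan = 35

35


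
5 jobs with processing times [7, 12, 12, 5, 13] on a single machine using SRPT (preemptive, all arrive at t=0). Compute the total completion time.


Since all jobs arrive at t=0, SRPT equals SPT ordering.
SPT order: [5, 7, 12, 12, 13]
Completion times:
  Job 1: p=5, C=5
  Job 2: p=7, C=12
  Job 3: p=12, C=24
  Job 4: p=12, C=36
  Job 5: p=13, C=49
Total completion time = 5 + 12 + 24 + 36 + 49 = 126

126


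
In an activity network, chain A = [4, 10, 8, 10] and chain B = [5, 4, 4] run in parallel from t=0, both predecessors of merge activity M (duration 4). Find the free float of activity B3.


ES(B3) = sum of predecessors on chain B = 9
EF(B3) = ES + duration = 9 + 4 = 13
Successor of B3 is M. ES(M) = max(sum(A), sum(B)) = max(32, 13) = 32
Free float = ES(successor) - EF(current) = 32 - 13 = 19

19


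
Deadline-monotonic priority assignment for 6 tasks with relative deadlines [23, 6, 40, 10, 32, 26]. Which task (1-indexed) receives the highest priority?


Sort tasks by relative deadline (ascending):
  Task 2: deadline = 6
  Task 4: deadline = 10
  Task 1: deadline = 23
  Task 6: deadline = 26
  Task 5: deadline = 32
  Task 3: deadline = 40
Priority order (highest first): [2, 4, 1, 6, 5, 3]
Highest priority task = 2

2


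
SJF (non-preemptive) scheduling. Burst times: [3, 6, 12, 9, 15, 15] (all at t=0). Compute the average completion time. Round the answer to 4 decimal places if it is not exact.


SJF order (ascending): [3, 6, 9, 12, 15, 15]
Completion times:
  Job 1: burst=3, C=3
  Job 2: burst=6, C=9
  Job 3: burst=9, C=18
  Job 4: burst=12, C=30
  Job 5: burst=15, C=45
  Job 6: burst=15, C=60
Average completion = 165/6 = 27.5

27.5


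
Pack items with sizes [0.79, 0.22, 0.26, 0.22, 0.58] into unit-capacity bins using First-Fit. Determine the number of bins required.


Place items sequentially using First-Fit:
  Item 0.79 -> new Bin 1
  Item 0.22 -> new Bin 2
  Item 0.26 -> Bin 2 (now 0.48)
  Item 0.22 -> Bin 2 (now 0.7)
  Item 0.58 -> new Bin 3
Total bins used = 3

3


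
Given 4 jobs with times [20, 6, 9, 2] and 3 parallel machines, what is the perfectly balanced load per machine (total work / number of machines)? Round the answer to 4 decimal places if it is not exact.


Total processing time = 20 + 6 + 9 + 2 = 37
Number of machines = 3
Ideal balanced load = 37 / 3 = 12.3333

12.3333


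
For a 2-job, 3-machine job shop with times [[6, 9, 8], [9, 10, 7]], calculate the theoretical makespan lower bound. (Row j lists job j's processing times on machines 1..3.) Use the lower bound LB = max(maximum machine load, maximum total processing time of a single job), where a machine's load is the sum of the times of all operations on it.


Machine loads:
  Machine 1: 6 + 9 = 15
  Machine 2: 9 + 10 = 19
  Machine 3: 8 + 7 = 15
Max machine load = 19
Job totals:
  Job 1: 23
  Job 2: 26
Max job total = 26
Lower bound = max(19, 26) = 26

26


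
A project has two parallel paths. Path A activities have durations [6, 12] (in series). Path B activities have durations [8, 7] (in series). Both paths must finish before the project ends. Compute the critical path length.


Path A total = 6 + 12 = 18
Path B total = 8 + 7 = 15
Critical path = longest path = max(18, 15) = 18

18


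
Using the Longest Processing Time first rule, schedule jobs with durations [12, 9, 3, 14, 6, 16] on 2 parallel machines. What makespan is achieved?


Sort jobs in decreasing order (LPT): [16, 14, 12, 9, 6, 3]
Assign each job to the least loaded machine:
  Machine 1: jobs [16, 9, 6], load = 31
  Machine 2: jobs [14, 12, 3], load = 29
Makespan = max load = 31

31


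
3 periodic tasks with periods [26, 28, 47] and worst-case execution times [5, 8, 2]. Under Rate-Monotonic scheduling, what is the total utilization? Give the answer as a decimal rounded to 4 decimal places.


Compute individual utilizations (exact fractions):
  Task 1: C/T = 5/26 (approx. 0.1923)
  Task 2: C/T = 8/28 = 2/7 (approx. 0.2857)
  Task 3: C/T = 2/47 (approx. 0.0426)
Total utilization U = 5/26 + 2/7 + 2/47 = 4453/8554
Rounded to 4 decimal places: U = 0.5206
RM (Liu & Layland) bound for 3 tasks = 0.779763; compare with U = 4453/8554 (approx. 0.520575)
U <= bound, so schedulable by RM sufficient condition.

0.5206


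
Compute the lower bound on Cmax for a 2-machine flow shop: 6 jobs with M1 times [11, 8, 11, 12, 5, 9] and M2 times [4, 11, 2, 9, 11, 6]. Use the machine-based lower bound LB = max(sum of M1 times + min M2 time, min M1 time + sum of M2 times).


LB1 = sum(M1 times) + min(M2 times) = 56 + 2 = 58
LB2 = min(M1 times) + sum(M2 times) = 5 + 43 = 48
Lower bound = max(LB1, LB2) = max(58, 48) = 58

58


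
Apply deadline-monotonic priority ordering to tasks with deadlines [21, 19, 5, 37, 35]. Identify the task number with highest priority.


Sort tasks by relative deadline (ascending):
  Task 3: deadline = 5
  Task 2: deadline = 19
  Task 1: deadline = 21
  Task 5: deadline = 35
  Task 4: deadline = 37
Priority order (highest first): [3, 2, 1, 5, 4]
Highest priority task = 3

3


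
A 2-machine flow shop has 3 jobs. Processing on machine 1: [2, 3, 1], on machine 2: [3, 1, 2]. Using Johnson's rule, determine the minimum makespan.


Apply Johnson's rule:
  Group 1 (a <= b): [(3, 1, 2), (1, 2, 3)]
  Group 2 (a > b): [(2, 3, 1)]
Optimal job order: [3, 1, 2]
Schedule:
  Job 3: M1 done at 1, M2 done at 3
  Job 1: M1 done at 3, M2 done at 6
  Job 2: M1 done at 6, M2 done at 7
Makespan = 7

7


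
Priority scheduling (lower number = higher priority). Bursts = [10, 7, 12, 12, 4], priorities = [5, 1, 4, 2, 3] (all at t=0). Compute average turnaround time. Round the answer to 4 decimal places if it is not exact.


Sort by priority (ascending = highest first):
Order: [(1, 7), (2, 12), (3, 4), (4, 12), (5, 10)]
Completion times:
  Priority 1, burst=7, C=7
  Priority 2, burst=12, C=19
  Priority 3, burst=4, C=23
  Priority 4, burst=12, C=35
  Priority 5, burst=10, C=45
Average turnaround = 129/5 = 25.8

25.8


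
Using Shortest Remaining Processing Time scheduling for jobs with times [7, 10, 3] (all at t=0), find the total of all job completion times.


Since all jobs arrive at t=0, SRPT equals SPT ordering.
SPT order: [3, 7, 10]
Completion times:
  Job 1: p=3, C=3
  Job 2: p=7, C=10
  Job 3: p=10, C=20
Total completion time = 3 + 10 + 20 = 33

33


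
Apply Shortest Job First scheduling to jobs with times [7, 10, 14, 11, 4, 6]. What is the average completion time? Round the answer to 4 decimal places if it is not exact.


SJF order (ascending): [4, 6, 7, 10, 11, 14]
Completion times:
  Job 1: burst=4, C=4
  Job 2: burst=6, C=10
  Job 3: burst=7, C=17
  Job 4: burst=10, C=27
  Job 5: burst=11, C=38
  Job 6: burst=14, C=52
Average completion = 148/6 = 24.6667

24.6667


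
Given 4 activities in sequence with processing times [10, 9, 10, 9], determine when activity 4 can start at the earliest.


Activity 4 starts after activities 1 through 3 complete.
Predecessor durations: [10, 9, 10]
ES = 10 + 9 + 10 = 29

29


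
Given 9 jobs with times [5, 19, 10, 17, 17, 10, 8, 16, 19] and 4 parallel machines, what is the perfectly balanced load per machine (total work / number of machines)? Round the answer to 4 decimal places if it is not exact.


Total processing time = 5 + 19 + 10 + 17 + 17 + 10 + 8 + 16 + 19 = 121
Number of machines = 4
Ideal balanced load = 121 / 4 = 30.25

30.25


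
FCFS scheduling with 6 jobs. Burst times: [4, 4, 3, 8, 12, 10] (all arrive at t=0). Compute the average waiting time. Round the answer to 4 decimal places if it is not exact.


FCFS order (as given): [4, 4, 3, 8, 12, 10]
Waiting times:
  Job 1: wait = 0
  Job 2: wait = 4
  Job 3: wait = 8
  Job 4: wait = 11
  Job 5: wait = 19
  Job 6: wait = 31
Sum of waiting times = 73
Average waiting time = 73/6 = 12.1667

12.1667


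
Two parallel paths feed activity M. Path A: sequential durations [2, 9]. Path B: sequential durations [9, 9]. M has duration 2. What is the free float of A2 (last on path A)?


ES(A2) = sum of predecessors on chain A = 2
EF(A2) = ES + duration = 2 + 9 = 11
Successor of A2 is M. ES(M) = max(sum(A), sum(B)) = max(11, 18) = 18
Free float = ES(successor) - EF(current) = 18 - 11 = 7

7


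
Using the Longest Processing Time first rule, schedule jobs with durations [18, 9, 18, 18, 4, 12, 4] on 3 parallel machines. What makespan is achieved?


Sort jobs in decreasing order (LPT): [18, 18, 18, 12, 9, 4, 4]
Assign each job to the least loaded machine:
  Machine 1: jobs [18, 12], load = 30
  Machine 2: jobs [18, 9], load = 27
  Machine 3: jobs [18, 4, 4], load = 26
Makespan = max load = 30

30


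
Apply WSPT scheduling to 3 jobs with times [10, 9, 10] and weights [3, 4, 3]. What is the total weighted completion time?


Compute p/w ratios and sort ascending (WSPT): [(9, 4), (10, 3), (10, 3)]
Compute weighted completion times:
  Job (p=9,w=4): C=9, w*C=4*9=36
  Job (p=10,w=3): C=19, w*C=3*19=57
  Job (p=10,w=3): C=29, w*C=3*29=87
Total weighted completion time = 180

180


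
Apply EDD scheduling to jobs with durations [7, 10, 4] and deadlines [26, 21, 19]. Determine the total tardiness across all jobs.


Sort by due date (EDD order): [(4, 19), (10, 21), (7, 26)]
Compute completion times and tardiness:
  Job 1: p=4, d=19, C=4, tardiness=max(0,4-19)=0
  Job 2: p=10, d=21, C=14, tardiness=max(0,14-21)=0
  Job 3: p=7, d=26, C=21, tardiness=max(0,21-26)=0
Total tardiness = 0

0


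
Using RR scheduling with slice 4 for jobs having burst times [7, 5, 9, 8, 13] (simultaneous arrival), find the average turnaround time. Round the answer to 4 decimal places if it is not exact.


Time quantum = 4
Execution trace:
  J1 runs 4 units, time = 4
  J2 runs 4 units, time = 8
  J3 runs 4 units, time = 12
  J4 runs 4 units, time = 16
  J5 runs 4 units, time = 20
  J1 runs 3 units, time = 23
  J2 runs 1 units, time = 24
  J3 runs 4 units, time = 28
  J4 runs 4 units, time = 32
  J5 runs 4 units, time = 36
  J3 runs 1 units, time = 37
  J5 runs 4 units, time = 41
  J5 runs 1 units, time = 42
Finish times: [23, 24, 37, 32, 42]
Average turnaround = 158/5 = 31.6

31.6


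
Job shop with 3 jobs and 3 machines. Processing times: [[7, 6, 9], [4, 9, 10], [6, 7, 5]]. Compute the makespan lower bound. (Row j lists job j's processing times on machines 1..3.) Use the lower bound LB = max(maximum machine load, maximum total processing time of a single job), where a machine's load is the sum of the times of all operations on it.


Machine loads:
  Machine 1: 7 + 4 + 6 = 17
  Machine 2: 6 + 9 + 7 = 22
  Machine 3: 9 + 10 + 5 = 24
Max machine load = 24
Job totals:
  Job 1: 22
  Job 2: 23
  Job 3: 18
Max job total = 23
Lower bound = max(24, 23) = 24

24


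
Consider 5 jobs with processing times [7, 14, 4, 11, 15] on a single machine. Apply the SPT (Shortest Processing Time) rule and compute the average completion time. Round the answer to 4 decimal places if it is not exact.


Sort jobs by processing time (SPT order): [4, 7, 11, 14, 15]
Compute completion times sequentially:
  Job 1: processing = 4, completes at 4
  Job 2: processing = 7, completes at 11
  Job 3: processing = 11, completes at 22
  Job 4: processing = 14, completes at 36
  Job 5: processing = 15, completes at 51
Sum of completion times = 124
Average completion time = 124/5 = 24.8

24.8


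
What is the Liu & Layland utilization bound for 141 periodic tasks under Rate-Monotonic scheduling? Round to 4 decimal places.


Compute 2^(1/141) = 1.0049280405
Subtract 1: 1.0049280405 - 1 = 0.0049280405
Multiply by n: 141 * 0.0049280405 = 0.6948537105
Round to 4 dp: 0.6949

0.6949


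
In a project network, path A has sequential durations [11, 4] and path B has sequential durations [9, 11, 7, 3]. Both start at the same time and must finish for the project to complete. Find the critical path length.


Path A total = 11 + 4 = 15
Path B total = 9 + 11 + 7 + 3 = 30
Critical path = longest path = max(15, 30) = 30

30


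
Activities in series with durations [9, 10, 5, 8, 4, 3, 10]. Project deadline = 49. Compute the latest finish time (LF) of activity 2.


LF(activity 2) = deadline - sum of successor durations
Successors: activities 3 through 7 with durations [5, 8, 4, 3, 10]
Sum of successor durations = 30
LF = 49 - 30 = 19

19


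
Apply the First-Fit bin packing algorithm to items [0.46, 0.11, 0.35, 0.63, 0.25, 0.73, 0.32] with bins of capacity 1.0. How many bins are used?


Place items sequentially using First-Fit:
  Item 0.46 -> new Bin 1
  Item 0.11 -> Bin 1 (now 0.57)
  Item 0.35 -> Bin 1 (now 0.92)
  Item 0.63 -> new Bin 2
  Item 0.25 -> Bin 2 (now 0.88)
  Item 0.73 -> new Bin 3
  Item 0.32 -> new Bin 4
Total bins used = 4

4


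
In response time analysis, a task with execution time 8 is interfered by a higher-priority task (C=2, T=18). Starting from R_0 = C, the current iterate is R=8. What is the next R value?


R_next = C + ceil(R_prev / T_hp) * C_hp
ceil(8 / 18) = ceil(0.4444) = 1
Interference = 1 * 2 = 2
R_next = 8 + 2 = 10

10


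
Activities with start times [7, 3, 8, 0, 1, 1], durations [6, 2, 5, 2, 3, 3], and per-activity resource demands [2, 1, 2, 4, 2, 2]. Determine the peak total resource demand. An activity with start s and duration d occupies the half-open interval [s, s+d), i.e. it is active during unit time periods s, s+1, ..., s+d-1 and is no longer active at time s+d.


Each activity i is active on [start_i, start_i + duration_i).
Compute total resource usage per time slot:
  t=0: active resources = [4], total = 4
  t=1: active resources = [4, 2, 2], total = 8
  t=2: active resources = [2, 2], total = 4
  t=3: active resources = [1, 2, 2], total = 5
  t=4: active resources = [1], total = 1
  t=5: active resources = [], total = 0
  t=6: active resources = [], total = 0
  t=7: active resources = [2], total = 2
  t=8: active resources = [2, 2], total = 4
  t=9: active resources = [2, 2], total = 4
  t=10: active resources = [2, 2], total = 4
  t=11: active resources = [2, 2], total = 4
  t=12: active resources = [2, 2], total = 4
Peak resource demand = 8

8


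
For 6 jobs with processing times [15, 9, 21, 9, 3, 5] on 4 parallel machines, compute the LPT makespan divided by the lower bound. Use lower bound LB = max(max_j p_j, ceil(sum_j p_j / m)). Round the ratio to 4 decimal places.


LPT order: [21, 15, 9, 9, 5, 3]
Machine loads after assignment: [21, 15, 14, 12]
LPT makespan = 21
Lower bound = max(max_job, ceil(total/4)) = max(21, 16) = 21
Ratio = 21 / 21 = 1.0

1.0


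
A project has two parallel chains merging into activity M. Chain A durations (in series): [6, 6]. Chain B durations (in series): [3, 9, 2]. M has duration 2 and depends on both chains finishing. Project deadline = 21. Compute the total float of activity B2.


Forward pass: ES(B2) = sum of predecessors on chain B = 3
EF = ES + duration = 3 + 9 = 12
Backward pass: LF(M) = deadline = 21; LS(M) = 21 - 2 = 19
LF(B2) = LS(M) - sum(successors on chain B) = 19 - 2 = 17
LS = LF - duration = 17 - 9 = 8
Total float = LS - ES = 8 - 3 = 5

5


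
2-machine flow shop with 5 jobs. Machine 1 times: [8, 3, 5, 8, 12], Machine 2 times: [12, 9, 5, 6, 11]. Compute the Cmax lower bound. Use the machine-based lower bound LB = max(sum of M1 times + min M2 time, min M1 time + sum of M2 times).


LB1 = sum(M1 times) + min(M2 times) = 36 + 5 = 41
LB2 = min(M1 times) + sum(M2 times) = 3 + 43 = 46
Lower bound = max(LB1, LB2) = max(41, 46) = 46

46


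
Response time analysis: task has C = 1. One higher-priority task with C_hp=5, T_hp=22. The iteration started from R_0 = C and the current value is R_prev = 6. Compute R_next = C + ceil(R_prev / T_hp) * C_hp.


R_next = C + ceil(R_prev / T_hp) * C_hp
ceil(6 / 22) = ceil(0.2727) = 1
Interference = 1 * 5 = 5
R_next = 1 + 5 = 6
R_next = R_prev, so the iteration has converged (response time = 6).

6


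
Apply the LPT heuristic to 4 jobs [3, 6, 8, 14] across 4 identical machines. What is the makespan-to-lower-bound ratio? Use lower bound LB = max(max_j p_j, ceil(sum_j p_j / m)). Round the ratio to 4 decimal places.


LPT order: [14, 8, 6, 3]
Machine loads after assignment: [14, 8, 6, 3]
LPT makespan = 14
Lower bound = max(max_job, ceil(total/4)) = max(14, 8) = 14
Ratio = 14 / 14 = 1.0

1.0


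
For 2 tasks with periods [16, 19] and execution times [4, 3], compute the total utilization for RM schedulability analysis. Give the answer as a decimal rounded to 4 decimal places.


Compute individual utilizations (exact fractions):
  Task 1: C/T = 4/16 = 1/4 (approx. 0.25)
  Task 2: C/T = 3/19 (approx. 0.1579)
Total utilization U = 1/4 + 3/19 = 31/76
Rounded to 4 decimal places: U = 0.4079
RM (Liu & Layland) bound for 2 tasks = 0.828427; compare with U = 31/76 (approx. 0.407895)
U <= bound, so schedulable by RM sufficient condition.

0.4079


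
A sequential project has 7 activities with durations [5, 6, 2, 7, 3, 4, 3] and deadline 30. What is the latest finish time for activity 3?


LF(activity 3) = deadline - sum of successor durations
Successors: activities 4 through 7 with durations [7, 3, 4, 3]
Sum of successor durations = 17
LF = 30 - 17 = 13

13


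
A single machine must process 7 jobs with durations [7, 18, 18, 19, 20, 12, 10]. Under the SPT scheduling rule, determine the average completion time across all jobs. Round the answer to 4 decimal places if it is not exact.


Sort jobs by processing time (SPT order): [7, 10, 12, 18, 18, 19, 20]
Compute completion times sequentially:
  Job 1: processing = 7, completes at 7
  Job 2: processing = 10, completes at 17
  Job 3: processing = 12, completes at 29
  Job 4: processing = 18, completes at 47
  Job 5: processing = 18, completes at 65
  Job 6: processing = 19, completes at 84
  Job 7: processing = 20, completes at 104
Sum of completion times = 353
Average completion time = 353/7 = 50.4286

50.4286


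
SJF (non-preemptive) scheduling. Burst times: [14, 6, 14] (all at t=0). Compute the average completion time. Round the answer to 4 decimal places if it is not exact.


SJF order (ascending): [6, 14, 14]
Completion times:
  Job 1: burst=6, C=6
  Job 2: burst=14, C=20
  Job 3: burst=14, C=34
Average completion = 60/3 = 20.0

20.0


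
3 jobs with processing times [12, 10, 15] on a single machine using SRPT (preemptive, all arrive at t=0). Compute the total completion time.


Since all jobs arrive at t=0, SRPT equals SPT ordering.
SPT order: [10, 12, 15]
Completion times:
  Job 1: p=10, C=10
  Job 2: p=12, C=22
  Job 3: p=15, C=37
Total completion time = 10 + 22 + 37 = 69

69


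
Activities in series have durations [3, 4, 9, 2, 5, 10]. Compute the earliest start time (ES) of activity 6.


Activity 6 starts after activities 1 through 5 complete.
Predecessor durations: [3, 4, 9, 2, 5]
ES = 3 + 4 + 9 + 2 + 5 = 23

23


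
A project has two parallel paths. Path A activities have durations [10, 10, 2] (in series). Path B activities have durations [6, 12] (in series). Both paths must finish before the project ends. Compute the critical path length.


Path A total = 10 + 10 + 2 = 22
Path B total = 6 + 12 = 18
Critical path = longest path = max(22, 18) = 22

22


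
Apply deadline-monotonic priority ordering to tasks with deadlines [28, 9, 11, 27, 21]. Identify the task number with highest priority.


Sort tasks by relative deadline (ascending):
  Task 2: deadline = 9
  Task 3: deadline = 11
  Task 5: deadline = 21
  Task 4: deadline = 27
  Task 1: deadline = 28
Priority order (highest first): [2, 3, 5, 4, 1]
Highest priority task = 2

2


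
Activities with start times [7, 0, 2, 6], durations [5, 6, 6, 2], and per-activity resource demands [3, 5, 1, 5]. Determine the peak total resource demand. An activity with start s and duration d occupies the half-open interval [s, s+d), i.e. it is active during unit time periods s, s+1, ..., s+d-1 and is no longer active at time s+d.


Each activity i is active on [start_i, start_i + duration_i).
Compute total resource usage per time slot:
  t=0: active resources = [5], total = 5
  t=1: active resources = [5], total = 5
  t=2: active resources = [5, 1], total = 6
  t=3: active resources = [5, 1], total = 6
  t=4: active resources = [5, 1], total = 6
  t=5: active resources = [5, 1], total = 6
  t=6: active resources = [1, 5], total = 6
  t=7: active resources = [3, 1, 5], total = 9
  t=8: active resources = [3], total = 3
  t=9: active resources = [3], total = 3
  t=10: active resources = [3], total = 3
  t=11: active resources = [3], total = 3
Peak resource demand = 9

9


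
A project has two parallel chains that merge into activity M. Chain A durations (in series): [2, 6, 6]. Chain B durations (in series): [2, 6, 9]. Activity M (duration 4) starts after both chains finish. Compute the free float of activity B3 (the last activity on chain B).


ES(B3) = sum of predecessors on chain B = 8
EF(B3) = ES + duration = 8 + 9 = 17
Successor of B3 is M. ES(M) = max(sum(A), sum(B)) = max(14, 17) = 17
Free float = ES(successor) - EF(current) = 17 - 17 = 0

0


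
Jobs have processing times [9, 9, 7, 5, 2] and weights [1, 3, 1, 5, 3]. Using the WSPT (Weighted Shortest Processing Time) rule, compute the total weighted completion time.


Compute p/w ratios and sort ascending (WSPT): [(2, 3), (5, 5), (9, 3), (7, 1), (9, 1)]
Compute weighted completion times:
  Job (p=2,w=3): C=2, w*C=3*2=6
  Job (p=5,w=5): C=7, w*C=5*7=35
  Job (p=9,w=3): C=16, w*C=3*16=48
  Job (p=7,w=1): C=23, w*C=1*23=23
  Job (p=9,w=1): C=32, w*C=1*32=32
Total weighted completion time = 144

144


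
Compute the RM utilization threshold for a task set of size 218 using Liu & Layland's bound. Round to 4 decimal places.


Compute 2^(1/218) = 1.0031846344
Subtract 1: 1.0031846344 - 1 = 0.0031846344
Multiply by n: 218 * 0.0031846344 = 0.6942502992
Round to 4 dp: 0.6943

0.6943


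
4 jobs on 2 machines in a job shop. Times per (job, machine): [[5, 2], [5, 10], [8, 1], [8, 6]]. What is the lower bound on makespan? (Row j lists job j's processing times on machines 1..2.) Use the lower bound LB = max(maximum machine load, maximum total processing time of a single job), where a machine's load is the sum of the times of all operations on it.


Machine loads:
  Machine 1: 5 + 5 + 8 + 8 = 26
  Machine 2: 2 + 10 + 1 + 6 = 19
Max machine load = 26
Job totals:
  Job 1: 7
  Job 2: 15
  Job 3: 9
  Job 4: 14
Max job total = 15
Lower bound = max(26, 15) = 26

26


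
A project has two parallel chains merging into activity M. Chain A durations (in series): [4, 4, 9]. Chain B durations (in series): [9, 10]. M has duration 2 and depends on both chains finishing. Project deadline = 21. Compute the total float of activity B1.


Forward pass: ES(B1) = sum of predecessors on chain B = 0
EF = ES + duration = 0 + 9 = 9
Backward pass: LF(M) = deadline = 21; LS(M) = 21 - 2 = 19
LF(B1) = LS(M) - sum(successors on chain B) = 19 - 10 = 9
LS = LF - duration = 9 - 9 = 0
Total float = LS - ES = 0 - 0 = 0

0


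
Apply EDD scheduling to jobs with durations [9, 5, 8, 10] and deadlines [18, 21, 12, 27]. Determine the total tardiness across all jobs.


Sort by due date (EDD order): [(8, 12), (9, 18), (5, 21), (10, 27)]
Compute completion times and tardiness:
  Job 1: p=8, d=12, C=8, tardiness=max(0,8-12)=0
  Job 2: p=9, d=18, C=17, tardiness=max(0,17-18)=0
  Job 3: p=5, d=21, C=22, tardiness=max(0,22-21)=1
  Job 4: p=10, d=27, C=32, tardiness=max(0,32-27)=5
Total tardiness = 6

6


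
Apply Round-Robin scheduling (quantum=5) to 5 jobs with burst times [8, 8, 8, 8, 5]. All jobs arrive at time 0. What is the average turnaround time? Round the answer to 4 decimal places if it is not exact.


Time quantum = 5
Execution trace:
  J1 runs 5 units, time = 5
  J2 runs 5 units, time = 10
  J3 runs 5 units, time = 15
  J4 runs 5 units, time = 20
  J5 runs 5 units, time = 25
  J1 runs 3 units, time = 28
  J2 runs 3 units, time = 31
  J3 runs 3 units, time = 34
  J4 runs 3 units, time = 37
Finish times: [28, 31, 34, 37, 25]
Average turnaround = 155/5 = 31.0

31.0


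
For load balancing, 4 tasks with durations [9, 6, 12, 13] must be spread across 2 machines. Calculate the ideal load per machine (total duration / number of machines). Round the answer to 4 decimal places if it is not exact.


Total processing time = 9 + 6 + 12 + 13 = 40
Number of machines = 2
Ideal balanced load = 40 / 2 = 20.0

20.0


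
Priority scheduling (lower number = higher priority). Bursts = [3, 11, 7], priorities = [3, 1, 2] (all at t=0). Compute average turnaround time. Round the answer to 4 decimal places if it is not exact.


Sort by priority (ascending = highest first):
Order: [(1, 11), (2, 7), (3, 3)]
Completion times:
  Priority 1, burst=11, C=11
  Priority 2, burst=7, C=18
  Priority 3, burst=3, C=21
Average turnaround = 50/3 = 16.6667

16.6667


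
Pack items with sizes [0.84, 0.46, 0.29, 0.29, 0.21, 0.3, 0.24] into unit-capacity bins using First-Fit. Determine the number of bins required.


Place items sequentially using First-Fit:
  Item 0.84 -> new Bin 1
  Item 0.46 -> new Bin 2
  Item 0.29 -> Bin 2 (now 0.75)
  Item 0.29 -> new Bin 3
  Item 0.21 -> Bin 2 (now 0.96)
  Item 0.3 -> Bin 3 (now 0.59)
  Item 0.24 -> Bin 3 (now 0.83)
Total bins used = 3

3


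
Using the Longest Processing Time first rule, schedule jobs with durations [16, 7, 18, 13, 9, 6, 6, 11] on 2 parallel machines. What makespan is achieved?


Sort jobs in decreasing order (LPT): [18, 16, 13, 11, 9, 7, 6, 6]
Assign each job to the least loaded machine:
  Machine 1: jobs [18, 11, 9, 6], load = 44
  Machine 2: jobs [16, 13, 7, 6], load = 42
Makespan = max load = 44

44


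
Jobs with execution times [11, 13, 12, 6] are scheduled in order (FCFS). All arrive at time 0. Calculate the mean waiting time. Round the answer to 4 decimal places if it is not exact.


FCFS order (as given): [11, 13, 12, 6]
Waiting times:
  Job 1: wait = 0
  Job 2: wait = 11
  Job 3: wait = 24
  Job 4: wait = 36
Sum of waiting times = 71
Average waiting time = 71/4 = 17.75

17.75


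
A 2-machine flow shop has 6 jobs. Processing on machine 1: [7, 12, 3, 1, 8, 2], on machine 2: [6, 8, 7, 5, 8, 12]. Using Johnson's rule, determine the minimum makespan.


Apply Johnson's rule:
  Group 1 (a <= b): [(4, 1, 5), (6, 2, 12), (3, 3, 7), (5, 8, 8)]
  Group 2 (a > b): [(2, 12, 8), (1, 7, 6)]
Optimal job order: [4, 6, 3, 5, 2, 1]
Schedule:
  Job 4: M1 done at 1, M2 done at 6
  Job 6: M1 done at 3, M2 done at 18
  Job 3: M1 done at 6, M2 done at 25
  Job 5: M1 done at 14, M2 done at 33
  Job 2: M1 done at 26, M2 done at 41
  Job 1: M1 done at 33, M2 done at 47
Makespan = 47

47
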